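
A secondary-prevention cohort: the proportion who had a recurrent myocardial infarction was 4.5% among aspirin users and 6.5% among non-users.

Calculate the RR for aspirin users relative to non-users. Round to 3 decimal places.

RR = 0.04500 / 0.06500 = 0.692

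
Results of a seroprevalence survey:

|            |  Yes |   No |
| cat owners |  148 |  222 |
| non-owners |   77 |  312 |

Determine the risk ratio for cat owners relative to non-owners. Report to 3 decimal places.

risk, cat owners = 148/370 = 0.4000
risk, non-owners = 77/389 = 0.1979
RR = 0.4000 / 0.1979 = 2.021

RR: 2.021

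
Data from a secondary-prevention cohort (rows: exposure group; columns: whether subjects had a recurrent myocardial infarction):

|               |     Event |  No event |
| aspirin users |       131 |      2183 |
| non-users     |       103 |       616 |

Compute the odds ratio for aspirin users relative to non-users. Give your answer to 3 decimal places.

OR = (131 × 616) / (2183 × 103) = 80696/224849 ≈ 0.359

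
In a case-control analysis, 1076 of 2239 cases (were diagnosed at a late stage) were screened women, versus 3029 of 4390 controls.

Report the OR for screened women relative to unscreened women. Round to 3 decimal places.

OR = (1076 × 1361) / (3029 × 1163) = 1464436/3522727 ≈ 0.416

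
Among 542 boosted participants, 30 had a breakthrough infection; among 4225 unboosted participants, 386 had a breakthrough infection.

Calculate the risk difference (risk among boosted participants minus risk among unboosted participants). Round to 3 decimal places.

RD = -0.036

risk, boosted participants = 30/542 = 0.0554
risk, unboosted participants = 386/4225 = 0.0914
risk difference = 0.0554 − 0.0914 = -0.036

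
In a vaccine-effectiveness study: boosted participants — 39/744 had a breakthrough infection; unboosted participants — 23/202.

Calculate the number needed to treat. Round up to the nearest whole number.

risk, boosted participants = 39/744 = 0.052419
risk, unboosted participants = 23/202 = 0.113861
absolute risk difference = 0.061442
1 / 0.061442 = 16.276 → round up → 17

NNT = 17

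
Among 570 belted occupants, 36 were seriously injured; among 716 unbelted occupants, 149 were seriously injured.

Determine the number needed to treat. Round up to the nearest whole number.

risk, belted occupants = 36/570 = 0.063158
risk, unbelted occupants = 149/716 = 0.208101
absolute risk difference = 0.144943
1 / 0.144943 = 6.899 → round up → 7

7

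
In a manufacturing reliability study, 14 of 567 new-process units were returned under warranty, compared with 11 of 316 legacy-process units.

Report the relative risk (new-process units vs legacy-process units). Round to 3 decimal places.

risk, new-process units = 14/567 = 0.02469
risk, legacy-process units = 11/316 = 0.03481
RR = 0.02469 / 0.03481 = 0.709

0.709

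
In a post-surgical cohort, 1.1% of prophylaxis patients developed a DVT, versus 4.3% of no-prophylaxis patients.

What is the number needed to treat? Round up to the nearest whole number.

absolute risk difference = 0.032000
1 / 0.032000 = 31.250 → round up → 32

NNT = 32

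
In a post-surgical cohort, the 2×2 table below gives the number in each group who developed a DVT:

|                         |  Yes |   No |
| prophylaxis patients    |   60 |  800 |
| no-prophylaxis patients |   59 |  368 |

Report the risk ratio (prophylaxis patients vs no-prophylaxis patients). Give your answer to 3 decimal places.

RR: 0.505

risk, prophylaxis patients = 60/860 = 0.0698
risk, no-prophylaxis patients = 59/427 = 0.1382
RR = 0.0698 / 0.1382 = 0.505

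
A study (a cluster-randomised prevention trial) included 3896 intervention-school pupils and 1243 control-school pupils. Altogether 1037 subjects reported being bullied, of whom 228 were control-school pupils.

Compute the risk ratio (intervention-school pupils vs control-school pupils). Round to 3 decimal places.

intervention-school pupils with the outcome: 1037 − 228 = 809
intervention-school pupils without the outcome: 3896 − 809 = 3087
control-school pupils without the outcome: 1243 − 228 = 1015
risk, intervention-school pupils = 809/3896 = 0.2076
risk, control-school pupils = 228/1243 = 0.1834
RR = 0.2076 / 0.1834 = 1.132

RR = 1.132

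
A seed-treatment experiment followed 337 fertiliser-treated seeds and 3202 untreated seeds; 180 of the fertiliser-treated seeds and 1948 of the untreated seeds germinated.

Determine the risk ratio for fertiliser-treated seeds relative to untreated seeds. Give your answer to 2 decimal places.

risk, fertiliser-treated seeds = 180/337 = 0.5341
risk, untreated seeds = 1948/3202 = 0.6084
RR = 0.5341 / 0.6084 = 0.88

RR = 0.88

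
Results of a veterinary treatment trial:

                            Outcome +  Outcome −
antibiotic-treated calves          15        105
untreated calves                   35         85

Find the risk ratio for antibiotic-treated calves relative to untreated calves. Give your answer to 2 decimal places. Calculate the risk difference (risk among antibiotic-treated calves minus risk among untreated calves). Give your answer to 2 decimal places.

RR = 0.43; RD = -0.17

risk, antibiotic-treated calves = 15/120 = 0.1250
risk, untreated calves = 35/120 = 0.2917
RR = 0.1250 / 0.2917 = 0.43
risk difference = 0.1250 − 0.2917 = -0.17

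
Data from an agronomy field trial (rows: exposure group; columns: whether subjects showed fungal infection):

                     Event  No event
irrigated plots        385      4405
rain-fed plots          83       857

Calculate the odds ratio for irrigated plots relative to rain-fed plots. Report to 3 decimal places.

OR = (385 × 857) / (4405 × 83) = 329945/365615 ≈ 0.902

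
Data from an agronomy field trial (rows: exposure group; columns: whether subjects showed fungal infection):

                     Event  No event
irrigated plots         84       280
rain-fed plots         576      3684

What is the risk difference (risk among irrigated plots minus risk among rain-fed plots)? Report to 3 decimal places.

risk, irrigated plots = 84/364 = 0.2308
risk, rain-fed plots = 576/4260 = 0.1352
risk difference = 0.2308 − 0.1352 = 0.096

0.096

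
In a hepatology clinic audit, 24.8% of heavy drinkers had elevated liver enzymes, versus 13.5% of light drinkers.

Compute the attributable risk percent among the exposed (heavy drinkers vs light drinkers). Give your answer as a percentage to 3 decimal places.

AR% = (0.2480 − 0.1350) / 0.2480 = 0.4556 → 45.565%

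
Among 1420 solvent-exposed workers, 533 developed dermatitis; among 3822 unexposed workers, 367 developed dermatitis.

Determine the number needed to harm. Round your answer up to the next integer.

risk, solvent-exposed workers = 533/1420 = 0.375352
risk, unexposed workers = 367/3822 = 0.096023
absolute risk difference = 0.279329
1 / 0.279329 = 3.580 → round up → 4

NNH: 4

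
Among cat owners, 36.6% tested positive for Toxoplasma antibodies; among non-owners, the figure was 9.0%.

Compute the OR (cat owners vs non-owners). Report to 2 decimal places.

OR ≈ 5.84

odds, cat owners = 0.3660/0.6340 = 0.5773
odds, non-owners = 0.0900/0.9100 = 0.0989
OR = 0.5773 / 0.0989 = 5.84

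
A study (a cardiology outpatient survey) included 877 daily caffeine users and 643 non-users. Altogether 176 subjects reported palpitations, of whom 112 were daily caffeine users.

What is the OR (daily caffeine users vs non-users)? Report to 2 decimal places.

1.32

daily caffeine users without the outcome: 877 − 112 = 765
non-users with the outcome: 176 − 112 = 64
non-users without the outcome: 643 − 64 = 579
odds, daily caffeine users = 112/765 = 0.1464
odds, non-users = 64/579 = 0.1105
OR = 0.1464 / 0.1105 = 1.32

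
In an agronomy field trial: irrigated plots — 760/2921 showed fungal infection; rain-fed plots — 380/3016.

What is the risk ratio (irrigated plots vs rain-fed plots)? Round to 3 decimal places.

2.065

risk, irrigated plots = 760/2921 = 0.2602
risk, rain-fed plots = 380/3016 = 0.1260
RR = 0.2602 / 0.1260 = 2.065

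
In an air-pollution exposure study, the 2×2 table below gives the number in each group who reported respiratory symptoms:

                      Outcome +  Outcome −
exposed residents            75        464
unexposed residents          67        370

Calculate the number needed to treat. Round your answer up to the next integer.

risk, exposed residents = 75/539 = 0.139147
risk, unexposed residents = 67/437 = 0.153318
absolute risk difference = 0.014172
1 / 0.014172 = 70.562 → round up → 71

71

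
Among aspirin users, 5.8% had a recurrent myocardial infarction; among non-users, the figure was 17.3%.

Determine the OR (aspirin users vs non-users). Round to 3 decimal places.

odds, aspirin users = 0.0580/0.9420 = 0.0616
odds, non-users = 0.1730/0.8270 = 0.2092
OR = 0.0616 / 0.2092 = 0.294

0.294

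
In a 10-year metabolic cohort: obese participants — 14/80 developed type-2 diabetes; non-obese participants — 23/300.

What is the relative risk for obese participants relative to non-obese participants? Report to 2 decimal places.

risk, obese participants = 14/80 = 0.1750
risk, non-obese participants = 23/300 = 0.0767
RR = 0.1750 / 0.0767 = 2.28

RR = 2.28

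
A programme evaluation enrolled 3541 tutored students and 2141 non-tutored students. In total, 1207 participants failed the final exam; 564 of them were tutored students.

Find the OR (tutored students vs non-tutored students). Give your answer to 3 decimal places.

OR: 0.441

tutored students without the outcome: 3541 − 564 = 2977
non-tutored students with the outcome: 1207 − 564 = 643
non-tutored students without the outcome: 2141 − 643 = 1498
OR = (564 × 1498) / (2977 × 643) = 844872/1914211 ≈ 0.441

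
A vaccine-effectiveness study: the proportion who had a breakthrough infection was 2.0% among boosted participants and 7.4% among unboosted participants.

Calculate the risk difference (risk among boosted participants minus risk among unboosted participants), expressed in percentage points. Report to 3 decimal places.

risk difference = 0.02000 − 0.07400 = -0.05400 → -5.400 percentage points

-5.400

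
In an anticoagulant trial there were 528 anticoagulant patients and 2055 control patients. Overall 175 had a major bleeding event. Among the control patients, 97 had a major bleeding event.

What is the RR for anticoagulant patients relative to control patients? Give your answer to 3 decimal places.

3.130

anticoagulant patients with the outcome: 175 − 97 = 78
anticoagulant patients without the outcome: 528 − 78 = 450
control patients without the outcome: 2055 − 97 = 1958
risk, anticoagulant patients = 78/528 = 0.14773
risk, control patients = 97/2055 = 0.04720
RR = 0.14773 / 0.04720 = 3.130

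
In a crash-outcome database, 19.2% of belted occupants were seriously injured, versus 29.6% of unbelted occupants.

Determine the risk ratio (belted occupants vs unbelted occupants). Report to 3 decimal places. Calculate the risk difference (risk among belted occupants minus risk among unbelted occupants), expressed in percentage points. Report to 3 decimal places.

RR = 0.649; RD = -10.400

RR = 0.1920 / 0.2960 = 0.649
risk difference = 0.1920 − 0.2960 = -0.1040 → -10.400 percentage points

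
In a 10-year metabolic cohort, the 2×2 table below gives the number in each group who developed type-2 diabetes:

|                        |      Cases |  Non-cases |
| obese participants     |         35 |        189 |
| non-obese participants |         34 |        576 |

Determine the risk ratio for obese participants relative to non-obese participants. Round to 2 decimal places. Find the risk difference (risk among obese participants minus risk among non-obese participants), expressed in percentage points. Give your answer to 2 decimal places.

RR = 2.80; RD = 10.05

risk, obese participants = 35/224 = 0.1562
risk, non-obese participants = 34/610 = 0.0557
RR = 0.1562 / 0.0557 = 2.80
risk difference = 0.1562 − 0.0557 = 0.1005 → 10.05 percentage points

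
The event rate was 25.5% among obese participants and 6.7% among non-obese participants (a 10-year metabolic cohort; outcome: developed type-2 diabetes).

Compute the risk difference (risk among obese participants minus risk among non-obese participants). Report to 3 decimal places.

risk difference = 0.2550 − 0.0670 = 0.188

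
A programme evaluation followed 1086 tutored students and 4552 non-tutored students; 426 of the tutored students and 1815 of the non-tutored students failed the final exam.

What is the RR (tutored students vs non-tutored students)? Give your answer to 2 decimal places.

risk, tutored students = 426/1086 = 0.3923
risk, non-tutored students = 1815/4552 = 0.3987
RR = 0.3923 / 0.3987 = 0.98

RR ≈ 0.98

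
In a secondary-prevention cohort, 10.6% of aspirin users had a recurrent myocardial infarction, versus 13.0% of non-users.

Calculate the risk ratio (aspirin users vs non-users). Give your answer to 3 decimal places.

RR = 0.1060 / 0.1300 = 0.815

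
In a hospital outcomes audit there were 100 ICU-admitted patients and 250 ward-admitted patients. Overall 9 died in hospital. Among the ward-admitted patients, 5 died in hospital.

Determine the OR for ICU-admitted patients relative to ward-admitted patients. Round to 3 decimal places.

OR: 2.042

ICU-admitted patients with the outcome: 9 − 5 = 4
ICU-admitted patients without the outcome: 100 − 4 = 96
ward-admitted patients without the outcome: 250 − 5 = 245
odds, ICU-admitted patients = 4/96 = 0.04167
odds, ward-admitted patients = 5/245 = 0.02041
OR = 0.04167 / 0.02041 = 2.042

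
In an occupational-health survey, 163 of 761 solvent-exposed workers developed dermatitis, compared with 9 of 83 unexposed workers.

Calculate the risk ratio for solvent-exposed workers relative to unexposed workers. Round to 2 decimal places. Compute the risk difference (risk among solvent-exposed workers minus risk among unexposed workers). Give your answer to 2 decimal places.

risk, solvent-exposed workers = 163/761 = 0.2142
risk, unexposed workers = 9/83 = 0.1084
RR = 0.2142 / 0.1084 = 1.98
risk difference = 0.2142 − 0.1084 = 0.11

RR = 1.98; RD = 0.11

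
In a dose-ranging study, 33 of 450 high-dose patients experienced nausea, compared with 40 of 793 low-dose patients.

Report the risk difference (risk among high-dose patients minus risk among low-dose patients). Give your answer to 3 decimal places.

RD: 0.023

risk, high-dose patients = 33/450 = 0.0733
risk, low-dose patients = 40/793 = 0.0504
risk difference = 0.0733 − 0.0504 = 0.023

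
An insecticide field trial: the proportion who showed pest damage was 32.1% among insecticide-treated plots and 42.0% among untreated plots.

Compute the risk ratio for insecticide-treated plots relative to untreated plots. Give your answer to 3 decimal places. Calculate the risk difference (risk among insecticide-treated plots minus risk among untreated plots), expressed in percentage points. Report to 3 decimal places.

RR = 0.3210 / 0.4200 = 0.764
risk difference = 0.3210 − 0.4200 = -0.0990 → -9.900 percentage points

RR = 0.764; RD = -9.900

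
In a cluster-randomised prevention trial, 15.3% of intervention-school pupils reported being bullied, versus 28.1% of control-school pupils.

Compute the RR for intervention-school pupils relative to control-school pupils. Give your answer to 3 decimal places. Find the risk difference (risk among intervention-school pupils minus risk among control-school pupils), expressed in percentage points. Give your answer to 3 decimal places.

RR = 0.544; RD = -12.800

RR = 0.1530 / 0.2810 = 0.544
risk difference = 0.1530 − 0.2810 = -0.1280 → -12.800 percentage points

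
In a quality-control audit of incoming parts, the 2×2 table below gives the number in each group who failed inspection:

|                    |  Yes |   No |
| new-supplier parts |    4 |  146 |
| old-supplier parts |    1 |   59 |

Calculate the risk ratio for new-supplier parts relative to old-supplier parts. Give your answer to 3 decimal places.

RR = 1.600

risk, new-supplier parts = 4/150 = 0.02667
risk, old-supplier parts = 1/60 = 0.01667
RR = 0.02667 / 0.01667 = 1.600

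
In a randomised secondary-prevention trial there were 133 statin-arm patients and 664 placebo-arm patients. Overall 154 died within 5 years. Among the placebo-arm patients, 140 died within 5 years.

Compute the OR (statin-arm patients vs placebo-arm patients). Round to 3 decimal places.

statin-arm patients with the outcome: 154 − 140 = 14
statin-arm patients without the outcome: 133 − 14 = 119
placebo-arm patients without the outcome: 664 − 140 = 524
odds, statin-arm patients = 14/119 = 0.1176
odds, placebo-arm patients = 140/524 = 0.2672
OR = 0.1176 / 0.2672 = 0.440

0.440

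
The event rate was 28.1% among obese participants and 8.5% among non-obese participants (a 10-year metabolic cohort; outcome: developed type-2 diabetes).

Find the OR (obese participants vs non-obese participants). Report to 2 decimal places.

OR = 4.21

odds, obese participants = 0.2810/0.7190 = 0.3908
odds, non-obese participants = 0.0850/0.9150 = 0.0929
OR = 0.3908 / 0.0929 = 4.21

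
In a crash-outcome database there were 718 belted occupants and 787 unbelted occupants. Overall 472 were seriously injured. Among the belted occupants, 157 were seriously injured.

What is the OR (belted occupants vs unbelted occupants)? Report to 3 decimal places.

0.419

belted occupants without the outcome: 718 − 157 = 561
unbelted occupants with the outcome: 472 − 157 = 315
unbelted occupants without the outcome: 787 − 315 = 472
OR = (157 × 472) / (561 × 315) = 74104/176715 ≈ 0.419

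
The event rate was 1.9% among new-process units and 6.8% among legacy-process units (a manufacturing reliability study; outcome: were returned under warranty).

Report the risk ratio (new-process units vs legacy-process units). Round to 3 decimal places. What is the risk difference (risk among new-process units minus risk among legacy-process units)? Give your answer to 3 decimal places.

RR = 0.279; RD = -0.049

RR = 0.01900 / 0.06800 = 0.279
risk difference = 0.01900 − 0.06800 = -0.049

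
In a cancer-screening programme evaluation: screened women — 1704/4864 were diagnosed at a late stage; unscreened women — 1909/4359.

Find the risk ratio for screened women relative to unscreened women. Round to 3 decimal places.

risk, screened women = 1704/4864 = 0.3503
risk, unscreened women = 1909/4359 = 0.4379
RR = 0.3503 / 0.4379 = 0.800

RR ≈ 0.800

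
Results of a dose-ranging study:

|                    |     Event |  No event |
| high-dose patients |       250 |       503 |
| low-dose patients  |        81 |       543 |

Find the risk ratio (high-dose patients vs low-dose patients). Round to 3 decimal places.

risk, high-dose patients = 250/753 = 0.3320
risk, low-dose patients = 81/624 = 0.1298
RR = 0.3320 / 0.1298 = 2.558

2.558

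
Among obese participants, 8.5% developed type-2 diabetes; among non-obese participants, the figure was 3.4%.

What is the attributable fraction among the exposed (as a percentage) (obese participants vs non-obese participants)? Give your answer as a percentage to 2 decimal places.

AR% = (0.08500 − 0.03400) / 0.08500 = 0.6000 → 60.00%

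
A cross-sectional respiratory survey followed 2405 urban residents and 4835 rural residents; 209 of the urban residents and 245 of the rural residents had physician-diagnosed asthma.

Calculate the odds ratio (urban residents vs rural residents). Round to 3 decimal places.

1.783

odds, urban residents = 209/2196 = 0.0952
odds, rural residents = 245/4590 = 0.0534
OR = 0.0952 / 0.0534 = 1.783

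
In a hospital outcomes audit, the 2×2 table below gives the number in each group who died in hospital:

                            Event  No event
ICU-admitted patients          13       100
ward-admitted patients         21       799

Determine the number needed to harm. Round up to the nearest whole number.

NNH ≈ 12

risk, ICU-admitted patients = 13/113 = 0.115044
risk, ward-admitted patients = 21/820 = 0.025610
absolute risk difference = 0.089434
1 / 0.089434 = 11.181 → round up → 12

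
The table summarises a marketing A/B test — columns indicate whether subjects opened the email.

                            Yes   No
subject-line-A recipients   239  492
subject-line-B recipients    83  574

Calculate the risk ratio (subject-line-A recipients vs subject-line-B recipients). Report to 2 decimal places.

risk, subject-line-A recipients = 239/731 = 0.3269
risk, subject-line-B recipients = 83/657 = 0.1263
RR = 0.3269 / 0.1263 = 2.59

RR ≈ 2.59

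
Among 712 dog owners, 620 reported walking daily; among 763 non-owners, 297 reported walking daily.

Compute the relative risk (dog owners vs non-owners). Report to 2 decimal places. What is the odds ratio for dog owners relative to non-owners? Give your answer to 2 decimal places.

RR = 2.24; OR = 10.57

risk, dog owners = 620/712 = 0.8708
risk, non-owners = 297/763 = 0.3893
RR = 0.8708 / 0.3893 = 2.24
odds, dog owners = 620/92 = 6.7391
odds, non-owners = 297/466 = 0.6373
OR = 6.7391 / 0.6373 = 10.57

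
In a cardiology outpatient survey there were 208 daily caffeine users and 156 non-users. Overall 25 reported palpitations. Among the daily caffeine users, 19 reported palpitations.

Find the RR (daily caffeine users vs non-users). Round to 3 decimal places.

daily caffeine users without the outcome: 208 − 19 = 189
non-users with the outcome: 25 − 19 = 6
non-users without the outcome: 156 − 6 = 150
risk, daily caffeine users = 19/208 = 0.09135
risk, non-users = 6/156 = 0.03846
RR = 0.09135 / 0.03846 = 2.375

2.375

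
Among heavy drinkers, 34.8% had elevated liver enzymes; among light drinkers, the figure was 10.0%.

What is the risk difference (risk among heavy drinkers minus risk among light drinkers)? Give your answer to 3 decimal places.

risk difference = 0.3480 − 0.1000 = 0.248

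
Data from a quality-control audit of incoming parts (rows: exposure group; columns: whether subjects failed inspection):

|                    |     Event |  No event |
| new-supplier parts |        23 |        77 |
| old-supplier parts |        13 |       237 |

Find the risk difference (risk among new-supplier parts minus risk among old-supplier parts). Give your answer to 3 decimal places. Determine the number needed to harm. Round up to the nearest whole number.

RD = 0.178; NNH = 6

risk, new-supplier parts = 23/100 = 0.2300
risk, old-supplier parts = 13/250 = 0.0520
risk difference = 0.2300 − 0.0520 = 0.178
absolute risk difference = 0.178000
1 / 0.178000 = 5.618 → round up → 6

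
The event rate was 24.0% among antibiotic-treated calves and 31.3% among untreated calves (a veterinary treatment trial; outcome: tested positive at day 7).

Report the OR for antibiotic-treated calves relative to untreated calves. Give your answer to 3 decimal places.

odds, antibiotic-treated calves = 0.2400/0.7600 = 0.3158
odds, untreated calves = 0.3130/0.6870 = 0.4556
OR = 0.3158 / 0.4556 = 0.693

OR = 0.693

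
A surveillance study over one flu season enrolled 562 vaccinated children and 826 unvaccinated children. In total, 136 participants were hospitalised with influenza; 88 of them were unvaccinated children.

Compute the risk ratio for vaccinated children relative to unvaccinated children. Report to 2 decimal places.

RR: 0.80

vaccinated children with the outcome: 136 − 88 = 48
vaccinated children without the outcome: 562 − 48 = 514
unvaccinated children without the outcome: 826 − 88 = 738
risk, vaccinated children = 48/562 = 0.0854
risk, unvaccinated children = 88/826 = 0.1065
RR = 0.0854 / 0.1065 = 0.80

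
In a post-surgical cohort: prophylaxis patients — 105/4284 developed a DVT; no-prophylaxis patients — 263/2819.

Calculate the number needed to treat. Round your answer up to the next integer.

risk, prophylaxis patients = 105/4284 = 0.024510
risk, no-prophylaxis patients = 263/2819 = 0.093295
absolute risk difference = 0.068786
1 / 0.068786 = 14.538 → round up → 15

NNT = 15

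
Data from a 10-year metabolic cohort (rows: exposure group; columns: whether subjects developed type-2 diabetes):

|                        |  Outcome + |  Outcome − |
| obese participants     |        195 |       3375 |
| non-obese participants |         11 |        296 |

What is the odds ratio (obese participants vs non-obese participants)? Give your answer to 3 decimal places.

OR = (195 × 296) / (3375 × 11) = 57720/37125 ≈ 1.555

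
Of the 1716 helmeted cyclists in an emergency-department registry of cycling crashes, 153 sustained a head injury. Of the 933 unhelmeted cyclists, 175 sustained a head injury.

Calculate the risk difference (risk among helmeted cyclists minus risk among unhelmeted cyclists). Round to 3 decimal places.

-0.098

risk, helmeted cyclists = 153/1716 = 0.0892
risk, unhelmeted cyclists = 175/933 = 0.1876
risk difference = 0.0892 − 0.1876 = -0.098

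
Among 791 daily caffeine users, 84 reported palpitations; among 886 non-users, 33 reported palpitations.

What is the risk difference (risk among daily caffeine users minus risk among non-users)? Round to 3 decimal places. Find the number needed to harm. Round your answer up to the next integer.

RD = 0.069; NNH = 15

risk, daily caffeine users = 84/791 = 0.10619
risk, non-users = 33/886 = 0.03725
risk difference = 0.10619 − 0.03725 = 0.069
absolute risk difference = 0.068949
1 / 0.068949 = 14.503 → round up → 15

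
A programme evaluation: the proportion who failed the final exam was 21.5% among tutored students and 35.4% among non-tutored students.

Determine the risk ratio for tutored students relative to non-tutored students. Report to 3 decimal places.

RR = 0.2150 / 0.3540 = 0.607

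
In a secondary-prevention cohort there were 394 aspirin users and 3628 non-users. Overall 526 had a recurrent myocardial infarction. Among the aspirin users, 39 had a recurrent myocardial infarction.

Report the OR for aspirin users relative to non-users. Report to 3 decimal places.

aspirin users without the outcome: 394 − 39 = 355
non-users with the outcome: 526 − 39 = 487
non-users without the outcome: 3628 − 487 = 3141
OR = (39 × 3141) / (355 × 487) = 122499/172885 ≈ 0.709

OR: 0.709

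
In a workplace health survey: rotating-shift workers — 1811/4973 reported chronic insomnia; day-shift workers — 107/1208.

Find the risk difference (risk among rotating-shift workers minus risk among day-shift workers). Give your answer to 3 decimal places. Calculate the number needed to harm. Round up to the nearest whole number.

risk, rotating-shift workers = 1811/4973 = 0.3642
risk, day-shift workers = 107/1208 = 0.0886
risk difference = 0.3642 − 0.0886 = 0.276
absolute risk difference = 0.275590
1 / 0.275590 = 3.629 → round up → 4

RD = 0.276; NNH = 4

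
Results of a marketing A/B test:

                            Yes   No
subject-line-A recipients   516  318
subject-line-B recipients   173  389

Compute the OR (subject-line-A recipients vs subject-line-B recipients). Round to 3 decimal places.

OR = (516 × 389) / (318 × 173) = 200724/55014 ≈ 3.649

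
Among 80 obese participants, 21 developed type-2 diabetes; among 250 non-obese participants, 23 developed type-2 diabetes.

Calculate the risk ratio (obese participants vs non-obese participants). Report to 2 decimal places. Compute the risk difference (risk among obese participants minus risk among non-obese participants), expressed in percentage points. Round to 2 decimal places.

risk, obese participants = 21/80 = 0.2625
risk, non-obese participants = 23/250 = 0.0920
RR = 0.2625 / 0.0920 = 2.85
risk difference = 0.2625 − 0.0920 = 0.1705 → 17.05 percentage points

RR = 2.85; RD = 17.05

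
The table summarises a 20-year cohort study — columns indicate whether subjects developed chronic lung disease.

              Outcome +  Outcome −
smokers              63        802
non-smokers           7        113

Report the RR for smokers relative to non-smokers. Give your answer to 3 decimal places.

1.249

risk, smokers = 63/865 = 0.0728
risk, non-smokers = 7/120 = 0.0583
RR = 0.0728 / 0.0583 = 1.249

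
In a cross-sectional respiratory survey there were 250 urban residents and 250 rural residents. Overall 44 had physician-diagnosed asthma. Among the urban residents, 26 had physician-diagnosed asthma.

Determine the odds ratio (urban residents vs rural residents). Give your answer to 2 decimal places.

1.50

urban residents without the outcome: 250 − 26 = 224
rural residents with the outcome: 44 − 26 = 18
rural residents without the outcome: 250 − 18 = 232
odds, urban residents = 26/224 = 0.1161
odds, rural residents = 18/232 = 0.0776
OR = 0.1161 / 0.0776 = 1.50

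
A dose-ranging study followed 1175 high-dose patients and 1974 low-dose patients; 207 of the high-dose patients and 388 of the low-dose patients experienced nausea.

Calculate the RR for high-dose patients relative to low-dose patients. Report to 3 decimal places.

RR: 0.896

risk, high-dose patients = 207/1175 = 0.1762
risk, low-dose patients = 388/1974 = 0.1966
RR = 0.1762 / 0.1966 = 0.896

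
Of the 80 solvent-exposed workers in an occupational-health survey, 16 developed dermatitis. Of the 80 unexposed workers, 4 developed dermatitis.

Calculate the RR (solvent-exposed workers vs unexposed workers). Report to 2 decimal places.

4.00

risk, solvent-exposed workers = 16/80 = 0.2000
risk, unexposed workers = 4/80 = 0.0500
RR = 0.2000 / 0.0500 = 4.00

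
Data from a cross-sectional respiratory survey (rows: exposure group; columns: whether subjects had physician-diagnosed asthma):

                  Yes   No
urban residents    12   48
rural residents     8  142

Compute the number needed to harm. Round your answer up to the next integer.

risk, urban residents = 12/60 = 0.200000
risk, rural residents = 8/150 = 0.053333
absolute risk difference = 0.146667
1 / 0.146667 = 6.818 → round up → 7

7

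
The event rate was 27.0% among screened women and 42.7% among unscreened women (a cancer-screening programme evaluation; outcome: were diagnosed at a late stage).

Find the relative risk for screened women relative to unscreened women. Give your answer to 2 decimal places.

RR = 0.2700 / 0.4270 = 0.63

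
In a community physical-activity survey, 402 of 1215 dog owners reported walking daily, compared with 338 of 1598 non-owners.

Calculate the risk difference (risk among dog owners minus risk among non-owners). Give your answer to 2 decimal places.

risk, dog owners = 402/1215 = 0.3309
risk, non-owners = 338/1598 = 0.2115
risk difference = 0.3309 − 0.2115 = 0.12

0.12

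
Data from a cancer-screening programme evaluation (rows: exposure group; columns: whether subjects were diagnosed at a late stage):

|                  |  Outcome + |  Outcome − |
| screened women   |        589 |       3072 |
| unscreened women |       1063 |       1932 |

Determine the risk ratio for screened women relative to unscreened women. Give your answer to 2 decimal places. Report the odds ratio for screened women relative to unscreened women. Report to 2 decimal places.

risk, screened women = 589/3661 = 0.1609
risk, unscreened women = 1063/2995 = 0.3549
RR = 0.1609 / 0.3549 = 0.45
OR = (589 × 1932) / (3072 × 1063) = 1137948/3265536 ≈ 0.35

RR = 0.45; OR = 0.35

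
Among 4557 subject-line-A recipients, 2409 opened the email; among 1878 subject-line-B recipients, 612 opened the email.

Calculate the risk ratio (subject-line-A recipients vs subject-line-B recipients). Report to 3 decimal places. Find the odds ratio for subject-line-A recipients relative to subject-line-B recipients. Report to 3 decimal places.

RR = 1.622; OR = 2.320

risk, subject-line-A recipients = 2409/4557 = 0.5286
risk, subject-line-B recipients = 612/1878 = 0.3259
RR = 0.5286 / 0.3259 = 1.622
OR = (2409 × 1266) / (2148 × 612) = 3049794/1314576 ≈ 2.320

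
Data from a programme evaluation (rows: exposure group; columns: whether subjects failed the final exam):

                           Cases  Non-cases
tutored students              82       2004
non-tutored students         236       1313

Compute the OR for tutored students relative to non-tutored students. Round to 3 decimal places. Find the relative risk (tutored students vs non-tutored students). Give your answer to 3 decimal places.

odds, tutored students = 82/2004 = 0.04092
odds, non-tutored students = 236/1313 = 0.17974
OR = 0.04092 / 0.17974 = 0.228
risk, tutored students = 82/2086 = 0.03931
risk, non-tutored students = 236/1549 = 0.15236
RR = 0.03931 / 0.15236 = 0.258

OR = 0.228; RR = 0.258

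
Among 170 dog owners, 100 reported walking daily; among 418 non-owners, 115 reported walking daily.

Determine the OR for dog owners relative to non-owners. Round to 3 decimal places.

OR = 3.764

odds, dog owners = 100/70 = 1.4286
odds, non-owners = 115/303 = 0.3795
OR = 1.4286 / 0.3795 = 3.764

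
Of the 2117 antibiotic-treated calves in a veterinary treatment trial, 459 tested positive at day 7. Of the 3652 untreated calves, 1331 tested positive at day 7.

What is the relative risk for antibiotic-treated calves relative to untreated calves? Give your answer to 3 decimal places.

risk, antibiotic-treated calves = 459/2117 = 0.2168
risk, untreated calves = 1331/3652 = 0.3645
RR = 0.2168 / 0.3645 = 0.595

0.595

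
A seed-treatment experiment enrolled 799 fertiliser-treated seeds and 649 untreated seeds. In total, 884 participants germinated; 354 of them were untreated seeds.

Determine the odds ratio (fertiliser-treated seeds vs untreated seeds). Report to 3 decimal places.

fertiliser-treated seeds with the outcome: 884 − 354 = 530
fertiliser-treated seeds without the outcome: 799 − 530 = 269
untreated seeds without the outcome: 649 − 354 = 295
odds, fertiliser-treated seeds = 530/269 = 1.9703
odds, untreated seeds = 354/295 = 1.2000
OR = 1.9703 / 1.2000 = 1.642

1.642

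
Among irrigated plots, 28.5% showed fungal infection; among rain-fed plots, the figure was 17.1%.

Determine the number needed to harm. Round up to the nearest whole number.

NNH: 9

absolute risk difference = 0.114000
1 / 0.114000 = 8.772 → round up → 9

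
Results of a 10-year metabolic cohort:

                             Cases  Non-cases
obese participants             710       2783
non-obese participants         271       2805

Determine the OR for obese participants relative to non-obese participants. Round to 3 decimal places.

2.641

odds, obese participants = 710/2783 = 0.2551
odds, non-obese participants = 271/2805 = 0.0966
OR = 0.2551 / 0.0966 = 2.641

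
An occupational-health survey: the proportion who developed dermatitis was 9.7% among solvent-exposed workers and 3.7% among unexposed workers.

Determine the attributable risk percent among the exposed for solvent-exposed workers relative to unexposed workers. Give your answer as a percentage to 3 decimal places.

AR% = (0.09700 − 0.03700) / 0.09700 = 0.6186 → 61.856%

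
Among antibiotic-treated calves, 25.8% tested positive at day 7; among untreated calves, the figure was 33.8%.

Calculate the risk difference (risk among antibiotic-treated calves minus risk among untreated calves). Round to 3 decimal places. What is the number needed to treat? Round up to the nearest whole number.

RD = -0.080; NNT = 13

risk difference = 0.2580 − 0.3380 = -0.080
absolute risk difference = 0.080000
1 / 0.080000 = 12.500 → round up → 13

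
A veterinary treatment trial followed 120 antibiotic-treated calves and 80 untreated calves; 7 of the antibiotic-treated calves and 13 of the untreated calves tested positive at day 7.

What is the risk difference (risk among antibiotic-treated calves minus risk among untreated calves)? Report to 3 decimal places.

risk, antibiotic-treated calves = 7/120 = 0.0583
risk, untreated calves = 13/80 = 0.1625
risk difference = 0.0583 − 0.1625 = -0.104

RD ≈ -0.104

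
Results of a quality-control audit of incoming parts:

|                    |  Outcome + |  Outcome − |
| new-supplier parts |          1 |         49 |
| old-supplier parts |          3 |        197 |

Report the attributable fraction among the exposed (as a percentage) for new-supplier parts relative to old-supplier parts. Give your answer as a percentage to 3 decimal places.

25.000%

risk, new-supplier parts = 1/50 = 0.02000
risk, old-supplier parts = 3/200 = 0.01500
AR% = (0.02000 − 0.01500) / 0.02000 = 0.2500 → 25.000%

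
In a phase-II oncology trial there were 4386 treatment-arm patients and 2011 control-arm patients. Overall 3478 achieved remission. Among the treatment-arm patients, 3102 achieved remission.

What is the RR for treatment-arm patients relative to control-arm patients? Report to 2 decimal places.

RR = 3.78

treatment-arm patients without the outcome: 4386 − 3102 = 1284
control-arm patients with the outcome: 3478 − 3102 = 376
control-arm patients without the outcome: 2011 − 376 = 1635
risk, treatment-arm patients = 3102/4386 = 0.7073
risk, control-arm patients = 376/2011 = 0.1870
RR = 0.7073 / 0.1870 = 3.78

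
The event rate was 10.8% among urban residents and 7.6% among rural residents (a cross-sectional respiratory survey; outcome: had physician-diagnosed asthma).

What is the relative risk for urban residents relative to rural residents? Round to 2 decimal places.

RR = 0.1080 / 0.0760 = 1.42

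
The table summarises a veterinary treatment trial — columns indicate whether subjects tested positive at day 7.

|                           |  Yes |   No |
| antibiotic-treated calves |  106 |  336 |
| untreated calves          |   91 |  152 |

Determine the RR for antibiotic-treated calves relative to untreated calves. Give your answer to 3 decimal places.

RR: 0.640

risk, antibiotic-treated calves = 106/442 = 0.2398
risk, untreated calves = 91/243 = 0.3745
RR = 0.2398 / 0.3745 = 0.640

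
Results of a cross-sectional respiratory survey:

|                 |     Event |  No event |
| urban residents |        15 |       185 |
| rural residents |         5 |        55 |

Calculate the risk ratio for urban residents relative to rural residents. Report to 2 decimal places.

RR ≈ 0.90

risk, urban residents = 15/200 = 0.0750
risk, rural residents = 5/60 = 0.0833
RR = 0.0750 / 0.0833 = 0.90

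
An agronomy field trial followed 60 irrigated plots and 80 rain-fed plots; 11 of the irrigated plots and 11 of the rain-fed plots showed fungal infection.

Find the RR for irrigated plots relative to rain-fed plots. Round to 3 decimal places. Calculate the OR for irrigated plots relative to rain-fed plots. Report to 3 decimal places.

RR = 1.333; OR = 1.408

risk, irrigated plots = 11/60 = 0.1833
risk, rain-fed plots = 11/80 = 0.1375
RR = 0.1833 / 0.1375 = 1.333
OR = (11 × 69) / (49 × 11) = 759/539 ≈ 1.408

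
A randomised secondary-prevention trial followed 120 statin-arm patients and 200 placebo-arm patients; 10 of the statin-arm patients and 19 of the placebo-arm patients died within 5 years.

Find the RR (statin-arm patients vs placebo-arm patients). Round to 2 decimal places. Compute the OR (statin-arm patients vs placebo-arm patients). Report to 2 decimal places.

risk, statin-arm patients = 10/120 = 0.0833
risk, placebo-arm patients = 19/200 = 0.0950
RR = 0.0833 / 0.0950 = 0.88
odds, statin-arm patients = 10/110 = 0.0909
odds, placebo-arm patients = 19/181 = 0.1050
OR = 0.0909 / 0.1050 = 0.87

RR = 0.88; OR = 0.87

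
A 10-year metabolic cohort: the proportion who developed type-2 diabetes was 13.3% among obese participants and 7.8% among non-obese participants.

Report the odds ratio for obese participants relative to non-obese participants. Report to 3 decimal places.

1.813

odds, obese participants = 0.1330/0.8670 = 0.1534
odds, non-obese participants = 0.0780/0.9220 = 0.0846
OR = 0.1534 / 0.0846 = 1.813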